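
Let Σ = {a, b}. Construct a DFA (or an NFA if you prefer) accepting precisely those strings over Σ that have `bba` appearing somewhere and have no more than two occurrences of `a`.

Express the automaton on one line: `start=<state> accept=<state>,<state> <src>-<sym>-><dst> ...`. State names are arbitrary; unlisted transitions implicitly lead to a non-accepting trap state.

start=S0 accept=S7,S8 S0-a->S1 S0-b->S2 S1-a->S3 S1-b->S4 S2-a->S1 S2-b->S5 S3-a->S3 S3-b->S3 S4-a->S3 S4-b->S6 S5-a->S7 S5-b->S5 S6-a->S8 S6-b->S6 S7-a->S8 S7-b->S7 S8-a->S3 S8-b->S8

Run two small machines in parallel and take their product. The first has 4 states tracking whether and how much of `bba` has been seen; the second has 4 states tracking the count of `a`s, saturating at 3. A product state is a pair (one from each), accepting exactly when both do. Minimizing collapses redundant product states.
        a   b  
>  S0   S1  S2 
   S1   S3  S4 
   S2   S1  S5 
   S3   S3  S3 
   S4   S3  S6 
   S5   S7  S5 
   S6   S8  S6 
 * S7   S8  S7 
 * S8   S3  S8 
(> = start, * = accepting)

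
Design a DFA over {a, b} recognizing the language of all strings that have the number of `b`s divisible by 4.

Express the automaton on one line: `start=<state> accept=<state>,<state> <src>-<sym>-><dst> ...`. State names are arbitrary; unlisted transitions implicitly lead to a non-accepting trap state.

start=q0 accept=q0 q0-a->q0 q0-b->q1 q1-a->q1 q1-b->q2 q2-a->q2 q2-b->q3 q3-a->q3 q3-b->q0

Keep the running count of `b`s modulo 4: each `b` advances along the cycle q0 → q1 → q2 → q3 → q0 while other symbols loop. Accept at q0.
4 states suffice.
        a   b  
>* q0   q0  q1 
   q1   q1  q2 
   q2   q2  q3 
   q3   q3  q0 
(> = start, * = accepting)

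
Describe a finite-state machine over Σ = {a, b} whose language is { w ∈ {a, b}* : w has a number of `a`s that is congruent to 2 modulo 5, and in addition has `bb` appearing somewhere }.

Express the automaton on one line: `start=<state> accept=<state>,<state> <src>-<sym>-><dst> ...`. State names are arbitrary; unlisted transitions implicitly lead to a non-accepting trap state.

start=q0 accept=q11 q0-a->q1 q0-b->q2 q1-a->q3 q1-b->q4 q2-a->q1 q2-b->q5 q3-a->q6 q3-b->q7 q4-a->q3 q4-b->q8 q5-a->q8 q5-b->q5 q6-a->q9 q6-b->q10 q7-a->q6 q7-b->q11 q8-a->q11 q8-b->q8 q9-a->q0 q9-b->q12 q10-a->q9 q10-b->q13 q11-a->q13 q11-b->q11 q12-a->q0 q12-b->q14 q13-a->q14 q13-b->q13 q14-a->q5 q14-b->q14

Build one automaton per condition and run them in lockstep. The first has 5 states tracking the count of `a`s modulo 5; the second has 3 states tracking whether and how much of `bb` has been seen. A product state is a pair (one from each), accepting exactly when both do.
15 states suffice.
          a    b  
>  q0     q1   q2 
   q1     q3   q4 
   q2     q1   q5 
   q3     q6   q7 
   q4     q3   q8 
   q5     q8   q5 
   q6     q9  q10 
   q7     q6  q11 
   q8    q11   q8 
   q9     q0  q12 
   q10    q9  q13 
 * q11   q13  q11 
   q12    q0  q14 
   q13   q14  q13 
   q14    q5  q14 
(> = start, * = accepting)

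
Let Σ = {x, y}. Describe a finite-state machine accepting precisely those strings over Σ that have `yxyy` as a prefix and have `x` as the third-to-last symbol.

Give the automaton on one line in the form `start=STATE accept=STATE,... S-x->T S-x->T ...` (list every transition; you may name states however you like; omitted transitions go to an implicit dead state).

start=S0 accept=S5,S10,S11,S12 S0-x->S1 S0-y->S2 S1-x->S1 S1-y->S1 S2-x->S3 S2-y->S1 S3-x->S1 S3-y->S4 S4-x->S1 S4-y->S5 S5-x->S6 S5-y->S7 S6-x->S8 S6-y->S9 S7-x->S6 S7-y->S7 S8-x->S10 S8-y->S11 S9-x->S12 S9-y->S5 S10-x->S10 S10-y->S11 S11-x->S12 S11-y->S5 S12-x->S8 S12-y->S9

Run two small machines in parallel and take their product. One (6 states) tracks whether the input so far still matches the prefix `yxyy`; the other (15 states) tracks the last 3 symbols read. Each combined state is a pair, one component from each; accept when both components accept. After merging equivalent states the machine shrinks.
13 states suffice.
          x    y  
>  S0     S1   S2 
   S1     S1   S1 
   S2     S3   S1 
   S3     S1   S4 
   S4     S1   S5 
 * S5     S6   S7 
   S6     S8   S9 
   S7     S6   S7 
   S8    S10  S11 
   S9    S12   S5 
 * S10   S10  S11 
 * S11   S12   S5 
 * S12    S8   S9 
(> = start, * = accepting)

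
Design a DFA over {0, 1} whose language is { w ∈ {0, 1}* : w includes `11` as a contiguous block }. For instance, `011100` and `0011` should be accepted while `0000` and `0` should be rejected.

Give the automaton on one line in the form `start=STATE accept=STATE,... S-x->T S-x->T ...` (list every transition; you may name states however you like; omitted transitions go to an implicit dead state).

Track how much of `11` has been matched so far: state A is no progress, C is the absorbing accept state reached once `11` has occurred. Intermediate states record partial matches; on a mismatch, fall back to the longest reusable overlap.
With 3 states:
       0  1 
>  A   A  B 
   B   A  C 
 * C   C  C 
(> = start, * = accepting)

start=A accept=C A-0->A A-1->B B-0->A B-1->C C-0->C C-1->C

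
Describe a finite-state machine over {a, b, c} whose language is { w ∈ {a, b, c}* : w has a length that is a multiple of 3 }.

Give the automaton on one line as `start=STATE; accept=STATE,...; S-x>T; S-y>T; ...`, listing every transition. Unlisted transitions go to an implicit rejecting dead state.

start=q0; accept=q0; q0-a>q1; q0-b>q1; q0-c>q1; q1-a>q2; q1-b>q2; q1-c>q2; q2-a>q0; q2-b>q0; q2-c>q0

Only the length mod 3 matters, so use a 3-cycle: from any state, every input symbol moves to the next state, wrapping q2 back to q0. Mark q0 accepting.
With 3 states:
        a   b   c  
>* q0   q1  q1  q1 
   q1   q2  q2  q2 
   q2   q0  q0  q0 
(> = start, * = accepting)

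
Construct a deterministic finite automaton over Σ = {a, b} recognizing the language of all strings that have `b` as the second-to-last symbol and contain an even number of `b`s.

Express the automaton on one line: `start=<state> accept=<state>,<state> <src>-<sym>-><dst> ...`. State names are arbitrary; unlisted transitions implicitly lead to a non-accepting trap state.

Run two small machines in parallel and take their product. The first has 7 states tracking the last 2 symbols read; the second has 2 states tracking the count of `b`s modulo 2. A product state is a pair (one from each), accepting exactly when both do. Equivalent product states are then merged.
        a   b  
>  s0   s0  s1 
   s1   s2  s3 
   s2   s2  s4 
 * s3   s5  s1 
   s4   s5  s1 
 * s5   s0  s1 
(> = start, * = accepting)

start=s0 accept=s3,s5 s0-a->s0 s0-b->s1 s1-a->s2 s1-b->s3 s2-a->s2 s2-b->s4 s3-a->s5 s3-b->s1 s4-a->s5 s4-b->s1 s5-a->s0 s5-b->s1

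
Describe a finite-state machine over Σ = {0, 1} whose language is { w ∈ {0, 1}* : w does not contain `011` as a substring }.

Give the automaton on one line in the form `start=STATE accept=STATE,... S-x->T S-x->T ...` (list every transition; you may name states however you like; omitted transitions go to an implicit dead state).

start=A accept=A,B,C A-0->B A-1->A B-0->B B-1->C C-0->B C-1->D D-0->D D-1->D

Track partial matches of the forbidden pattern `011`. State D is a dead state reached once `011` has occurred; every other state accepts. A means no part of `011` is currently matched.
With 4 states:
       0  1 
>* A   B  A 
 * B   B  C 
 * C   B  D 
   D   D  D 
(> = start, * = accepting)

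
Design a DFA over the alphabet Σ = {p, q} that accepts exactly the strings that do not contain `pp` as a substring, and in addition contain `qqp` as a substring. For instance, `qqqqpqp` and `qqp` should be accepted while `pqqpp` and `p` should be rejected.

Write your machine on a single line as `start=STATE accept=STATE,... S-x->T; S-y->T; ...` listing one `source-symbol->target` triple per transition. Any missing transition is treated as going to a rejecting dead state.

start=A; accept=F,G; A-p->B; A-q->C; B-p->D; B-q->C; C-p->B; C-q->E; D-p->D; D-q->D; E-p->F; E-q->E; F-p->D; F-q->G; G-p->F; G-q->G

Handle the two conditions separately and then intersect. One (3 states) tracks partial matches of the forbidden pattern `pp`; the other (4 states) tracks whether and how much of `qqp` has been seen. Each combined state is a pair, one component from each; accept when both components accept. Minimizing collapses redundant product states.
       p  q 
>  A   B  C 
   B   D  C 
   C   B  E 
   D   D  D 
   E   F  E 
 * F   D  G 
 * G   F  G 
(> = start, * = accepting)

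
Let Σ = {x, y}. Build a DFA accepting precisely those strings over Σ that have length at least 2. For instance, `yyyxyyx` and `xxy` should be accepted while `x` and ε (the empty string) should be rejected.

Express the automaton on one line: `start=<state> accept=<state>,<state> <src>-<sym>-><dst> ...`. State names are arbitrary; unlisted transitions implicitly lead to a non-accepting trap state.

We only need to distinguish lengths 0, 1, …, 2, and '>2'. Chain q0 → q1 → q2 → q3 on every symbol, with q3 looping. Accepting states: {q2, q3}.
With 4 states:
        x   y  
>  q0   q1  q1 
   q1   q2  q2 
 * q2   q3  q3 
 * q3   q3  q3 
(> = start, * = accepting)

start=q0 accept=q2,q3 q0-x->q1 q0-y->q1 q1-x->q2 q1-y->q2 q2-x->q3 q2-y->q3 q3-x->q3 q3-y->q3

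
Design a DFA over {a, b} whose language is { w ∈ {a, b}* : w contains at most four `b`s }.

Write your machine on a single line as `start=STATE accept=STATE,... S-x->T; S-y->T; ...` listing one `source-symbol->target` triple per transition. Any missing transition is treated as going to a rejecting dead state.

start=S0; accept=S0,S1,S2,S3,S4; S0-a->S0; S0-b->S1; S1-a->S1; S1-b->S2; S2-a->S2; S2-b->S3; S3-a->S3; S3-b->S4; S4-a->S4; S4-b->S5; S5-a->S5; S5-b->S5

Only the number of `b`s matters, and only up to 5. Make a chain S0 → S1 → S2 → S3 → S4 → S5 advanced by each `b` (with S5 absorbing); every other symbol self-loops. The accepting set is {S0, S1, S2, S3, S4}.
A 6-state machine:
        a   b  
>* S0   S0  S1 
 * S1   S1  S2 
 * S2   S2  S3 
 * S3   S3  S4 
 * S4   S4  S5 
   S5   S5  S5 
(> = start, * = accepting)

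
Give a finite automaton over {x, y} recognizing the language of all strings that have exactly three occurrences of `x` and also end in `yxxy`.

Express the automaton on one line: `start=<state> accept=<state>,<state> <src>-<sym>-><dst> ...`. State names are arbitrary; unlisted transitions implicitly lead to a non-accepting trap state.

start=A accept=S A-x->B A-y->C B-x->D B-y->E C-x->F C-y->C D-x->G D-y->H E-x->I E-y->E F-x->J F-y->E G-x->K G-y->L H-x->M H-y->H I-x->N I-y->H J-x->G J-y->O K-x->K K-y->P L-x->Q L-y->L M-x->R M-y->L N-x->K N-y->S O-x->M O-y->H P-x->Q P-y->P Q-x->R Q-y->P R-x->K R-y->T S-x->Q S-y->L T-x->Q T-y->P

Run two small machines in parallel and take their product. The first has 5 states tracking the count of `x`s, saturating at 4; the second has 5 states tracking how much of the suffix `yxxy` has currently been matched. A product state is a pair (one from each), accepting exactly when both do.
A 20-state machine:
       x  y 
>  A   B  C 
   B   D  E 
   C   F  C 
   D   G  H 
   E   I  E 
   F   J  E 
   G   K  L 
   H   M  H 
   I   N  H 
   J   G  O 
   K   K  P 
   L   Q  L 
   M   R  L 
   N   K  S 
   O   M  H 
   P   Q  P 
   Q   R  P 
   R   K  T 
 * S   Q  L 
   T   Q  P 
(> = start, * = accepting)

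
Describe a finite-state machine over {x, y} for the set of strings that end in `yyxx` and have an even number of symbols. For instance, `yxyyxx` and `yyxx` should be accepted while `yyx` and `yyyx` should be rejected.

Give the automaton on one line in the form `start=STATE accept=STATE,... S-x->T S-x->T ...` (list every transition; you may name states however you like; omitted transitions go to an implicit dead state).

start=q0 accept=q5 q0-x->q1 q0-y->q2 q1-x->q0 q1-y->q0 q2-x->q0 q2-y->q3 q3-x->q4 q3-y->q2 q4-x->q5 q4-y->q0 q5-x->q1 q5-y->q2

Run two small machines in parallel and take their product. The first has 5 states tracking how much of the suffix `yyxx` has currently been matched; the second has 2 states tracking the input length modulo 2. A product state is a pair (one from each), accepting exactly when both do. Equivalent product states are then merged.
        x   y  
>  q0   q1  q2 
   q1   q0  q0 
   q2   q0  q3 
   q3   q4  q2 
   q4   q5  q0 
 * q5   q1  q2 
(> = start, * = accepting)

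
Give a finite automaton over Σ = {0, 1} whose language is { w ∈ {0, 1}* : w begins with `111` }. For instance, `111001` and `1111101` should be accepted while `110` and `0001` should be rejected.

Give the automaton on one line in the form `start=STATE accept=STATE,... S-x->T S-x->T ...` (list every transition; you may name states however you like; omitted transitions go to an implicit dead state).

Check the first 3 symbols one by one: S0 through S2 record how many have matched `111` so far; any wrong symbol goes to the dead state S4. After all 3 match we enter the accepting sink S3.
With 5 states:
        0   1  
>  S0   S4  S1 
   S1   S4  S2 
   S2   S4  S3 
 * S3   S3  S3 
   S4   S4  S4 
(> = start, * = accepting)

start=S0 accept=S3 S0-0->S4 S0-1->S1 S1-0->S4 S1-1->S2 S2-0->S4 S2-1->S3 S3-0->S3 S3-1->S3 S4-0->S4 S4-1->S4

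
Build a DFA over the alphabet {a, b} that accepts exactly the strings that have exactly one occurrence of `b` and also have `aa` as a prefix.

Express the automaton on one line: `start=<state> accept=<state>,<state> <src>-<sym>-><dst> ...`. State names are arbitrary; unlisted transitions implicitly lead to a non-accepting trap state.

Run two small machines in parallel and take their product. The first has 3 states tracking the count of `b`s, saturating at 2; the second has 4 states tracking whether the input so far still matches the prefix `aa`. A product state is a pair (one from each), accepting exactly when both do.
7 states suffice.
        a   b  
>  s0   s1  s2 
   s1   s3  s2 
   s2   s2  s4 
   s3   s3  s5 
   s4   s4  s4 
 * s5   s5  s6 
   s6   s6  s6 
(> = start, * = accepting)

start=s0 accept=s5 s0-a->s1 s0-b->s2 s1-a->s3 s1-b->s2 s2-a->s2 s2-b->s4 s3-a->s3 s3-b->s5 s4-a->s4 s4-b->s4 s5-a->s5 s5-b->s6 s6-a->s6 s6-b->s6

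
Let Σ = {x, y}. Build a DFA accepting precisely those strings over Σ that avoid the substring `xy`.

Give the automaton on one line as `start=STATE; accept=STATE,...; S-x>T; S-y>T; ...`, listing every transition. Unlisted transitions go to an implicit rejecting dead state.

start=A; accept=A,B; A-x>B; A-y>A; B-x>B; B-y>C; C-x>C; C-y>C

This is the complement of 'contains `xy`'. Use the same substring-matching states — A through C holding how much of `xy` has just been matched — but flip the accepting set: everything except the trap C accepts.
3 states suffice.
       x  y 
>* A   B  A 
 * B   B  C 
   C   C  C 
(> = start, * = accepting)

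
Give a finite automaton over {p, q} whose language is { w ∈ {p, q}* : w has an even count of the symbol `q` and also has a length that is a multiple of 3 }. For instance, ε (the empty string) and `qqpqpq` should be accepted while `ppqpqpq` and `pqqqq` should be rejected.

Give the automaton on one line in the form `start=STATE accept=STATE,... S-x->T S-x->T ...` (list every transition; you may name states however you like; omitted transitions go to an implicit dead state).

Run two small machines in parallel and take their product. The first has 2 states tracking the count of `q`s modulo 2; the second has 3 states tracking the input length modulo 3. A product state is a pair (one from each), accepting exactly when both do.
6 states suffice.
        p   q  
>* s0   s1  s2 
   s1   s3  s4 
   s2   s4  s3 
   s3   s0  s5 
   s4   s5  s0 
   s5   s2  s1 
(> = start, * = accepting)

start=s0 accept=s0 s0-p->s1 s0-q->s2 s1-p->s3 s1-q->s4 s2-p->s4 s2-q->s3 s3-p->s0 s3-q->s5 s4-p->s5 s4-q->s0 s5-p->s2 s5-q->s1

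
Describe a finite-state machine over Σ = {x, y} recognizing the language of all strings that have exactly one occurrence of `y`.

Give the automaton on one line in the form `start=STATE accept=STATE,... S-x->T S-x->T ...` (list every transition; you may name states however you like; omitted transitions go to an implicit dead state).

start=S0 accept=S1 S0-x->S0 S0-y->S1 S1-x->S1 S1-y->S2 S2-x->S2 S2-y->S2

Count `y`s, saturating at 2: state S0 means no `y` yet, S1 means one `y` seen, S2 means more than one. Each `y` increments (capped at S2); other symbols loop. Accept from {S1}.
With 3 states:
        x   y  
>  S0   S0  S1 
 * S1   S1  S2 
   S2   S2  S2 
(> = start, * = accepting)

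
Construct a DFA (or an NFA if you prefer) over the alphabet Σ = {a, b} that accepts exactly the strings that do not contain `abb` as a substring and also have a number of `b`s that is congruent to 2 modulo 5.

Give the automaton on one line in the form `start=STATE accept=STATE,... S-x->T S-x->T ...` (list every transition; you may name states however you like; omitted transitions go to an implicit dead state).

Run two small machines in parallel and take their product. The first has 4 states tracking partial matches of the forbidden pattern `abb`; the second has 5 states tracking the count of `b`s modulo 5. A product state is a pair (one from each), accepting exactly when both do.
A 20-state machine:
          a    b  
>  S0     S1   S2 
   S1     S1   S3 
   S2     S4   S5 
   S3     S4   S6 
   S4     S4   S7 
 * S5     S8   S9 
   S6     S6  S10 
 * S7     S8  S10 
 * S8     S8  S11 
   S9    S12  S13 
   S10   S10  S14 
   S11   S12  S14 
   S12   S12  S15 
   S13   S16   S0 
   S14   S14  S17 
   S15   S16  S17 
   S16   S16  S18 
   S17   S17  S19 
   S18    S1  S19 
   S19   S19   S6 
(> = start, * = accepting)

start=S0 accept=S5,S7,S8 S0-a->S1 S0-b->S2 S1-a->S1 S1-b->S3 S2-a->S4 S2-b->S5 S3-a->S4 S3-b->S6 S4-a->S4 S4-b->S7 S5-a->S8 S5-b->S9 S6-a->S6 S6-b->S10 S7-a->S8 S7-b->S10 S8-a->S8 S8-b->S11 S9-a->S12 S9-b->S13 S10-a->S10 S10-b->S14 S11-a->S12 S11-b->S14 S12-a->S12 S12-b->S15 S13-a->S16 S13-b->S0 S14-a->S14 S14-b->S17 S15-a->S16 S15-b->S17 S16-a->S16 S16-b->S18 S17-a->S17 S17-b->S19 S18-a->S1 S18-b->S19 S19-a->S19 S19-b->S6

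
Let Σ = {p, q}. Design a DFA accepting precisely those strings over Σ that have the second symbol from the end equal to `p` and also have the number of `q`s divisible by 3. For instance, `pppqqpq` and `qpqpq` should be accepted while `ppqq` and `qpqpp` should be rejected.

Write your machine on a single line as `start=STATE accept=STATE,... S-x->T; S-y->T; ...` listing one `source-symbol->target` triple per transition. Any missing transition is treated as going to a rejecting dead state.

start=A; accept=D,G; A-p->B; A-q->C; B-p->D; B-q->C; C-p->C; C-q->E; D-p->D; D-q->C; E-p->F; E-q->A; F-p->F; F-q->G; G-p->B; G-q->C

Run two small machines in parallel and take their product. The first has 7 states tracking the last 2 symbols read; the second has 3 states tracking the count of `q`s modulo 3. A product state is a pair (one from each), accepting exactly when both do. Equivalent product states are then merged.
7 states suffice.
       p  q 
>  A   B  C 
   B   D  C 
   C   C  E 
 * D   D  C 
   E   F  A 
   F   F  G 
 * G   B  C 
(> = start, * = accepting)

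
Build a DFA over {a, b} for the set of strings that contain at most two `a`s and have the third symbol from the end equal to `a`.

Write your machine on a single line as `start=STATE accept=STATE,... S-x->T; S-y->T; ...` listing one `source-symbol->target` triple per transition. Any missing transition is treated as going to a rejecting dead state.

start=S0; accept=S5,S6,S7,S8; S0-a->S1; S0-b->S0; S1-a->S2; S1-b->S3; S2-a->S4; S2-b->S5; S3-a->S6; S3-b->S7; S4-a->S4; S4-b->S4; S5-a->S4; S5-b->S8; S6-a->S4; S6-b->S9; S7-a->S10; S7-b->S11; S8-a->S4; S8-b->S4; S9-a->S4; S9-b->S8; S10-a->S4; S10-b->S9; S11-a->S10; S11-b->S11

Run two small machines in parallel and take their product. The first has 4 states tracking the count of `a`s, saturating at 3; the second has 15 states tracking the last 3 symbols read. A product state is a pair (one from each), accepting exactly when both do. Equivalent product states are then merged.
With 12 states:
          a    b  
>  S0     S1   S0 
   S1     S2   S3 
   S2     S4   S5 
   S3     S6   S7 
   S4     S4   S4 
 * S5     S4   S8 
 * S6     S4   S9 
 * S7    S10  S11 
 * S8     S4   S4 
   S9     S4   S8 
   S10    S4   S9 
   S11   S10  S11 
(> = start, * = accepting)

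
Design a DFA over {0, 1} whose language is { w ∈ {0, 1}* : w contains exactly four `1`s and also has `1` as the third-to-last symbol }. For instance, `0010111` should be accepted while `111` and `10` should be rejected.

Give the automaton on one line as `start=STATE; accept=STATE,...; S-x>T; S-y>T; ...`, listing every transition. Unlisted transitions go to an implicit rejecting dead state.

start=s0; accept=s7,s10,s11,s15; s0-0>s0; s0-1>s1; s1-0>s1; s1-1>s2; s2-0>s3; s2-1>s4; s3-0>s3; s3-1>s5; s4-0>s6; s4-1>s7; s5-0>s6; s5-1>s8; s6-0>s9; s6-1>s10; s7-0>s11; s7-1>s12; s8-0>s11; s8-1>s12; s9-0>s9; s9-1>s13; s10-0>s14; s10-1>s12; s11-0>s15; s11-1>s12; s12-0>s12; s12-1>s12; s13-0>s14; s13-1>s12; s14-0>s15; s14-1>s12; s15-0>s12; s15-1>s12

Handle the two conditions separately and then intersect. The first has 6 states tracking the count of `1`s, saturating at 5; the second has 15 states tracking the last 3 symbols read. A product state is a pair (one from each), accepting exactly when both do. After merging equivalent states the machine shrinks.
16 states suffice.
          0    1  
>  s0     s0   s1 
   s1     s1   s2 
   s2     s3   s4 
   s3     s3   s5 
   s4     s6   s7 
   s5     s6   s8 
   s6     s9  s10 
 * s7    s11  s12 
   s8    s11  s12 
   s9     s9  s13 
 * s10   s14  s12 
 * s11   s15  s12 
   s12   s12  s12 
   s13   s14  s12 
   s14   s15  s12 
 * s15   s12  s12 
(> = start, * = accepting)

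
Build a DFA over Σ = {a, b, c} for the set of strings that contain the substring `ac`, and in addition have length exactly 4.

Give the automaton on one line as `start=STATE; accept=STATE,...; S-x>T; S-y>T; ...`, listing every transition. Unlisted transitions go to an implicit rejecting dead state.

Run two small machines in parallel and take their product. One (3 states) tracks whether and how much of `ac` has been seen; the other (6 states) tracks the input length, saturating at 5. Each combined state is a pair, one component from each; accept when both components accept. Minimizing collapses redundant product states.
A 10-state machine:
        a   b   c  
>  s0   s1  s2  s2 
   s1   s3  s4  s5 
   s2   s3  s4  s4 
   s3   s6  s7  s8 
   s4   s6  s7  s7 
   s5   s8  s8  s8 
   s6   s7  s7  s9 
   s7   s7  s7  s7 
   s8   s9  s9  s9 
 * s9   s7  s7  s7 
(> = start, * = accepting)

start=s0; accept=s9; s0-a>s1; s0-b>s2; s0-c>s2; s1-a>s3; s1-b>s4; s1-c>s5; s2-a>s3; s2-b>s4; s2-c>s4; s3-a>s6; s3-b>s7; s3-c>s8; s4-a>s6; s4-b>s7; s4-c>s7; s5-a>s8; s5-b>s8; s5-c>s8; s6-a>s7; s6-b>s7; s6-c>s9; s7-a>s7; s7-b>s7; s7-c>s7; s8-a>s9; s8-b>s9; s8-c>s9; s9-a>s7; s9-b>s7; s9-c>s7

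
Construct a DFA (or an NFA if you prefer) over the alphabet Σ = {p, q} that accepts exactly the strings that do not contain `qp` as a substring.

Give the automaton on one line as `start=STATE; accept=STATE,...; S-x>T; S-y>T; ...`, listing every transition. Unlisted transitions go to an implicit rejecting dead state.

start=s0; accept=s0,s1; s0-p>s0; s0-q>s1; s1-p>s2; s1-q>s1; s2-p>s2; s2-q>s2

This is the complement of 'contains `qp`'. Use the same substring-matching states — s0 through s2 holding how much of `qp` has just been matched — but flip the accepting set: everything except the trap s2 accepts.
A 3-state machine:
        p   q  
>* s0   s0  s1 
 * s1   s2  s1 
   s2   s2  s2 
(> = start, * = accepting)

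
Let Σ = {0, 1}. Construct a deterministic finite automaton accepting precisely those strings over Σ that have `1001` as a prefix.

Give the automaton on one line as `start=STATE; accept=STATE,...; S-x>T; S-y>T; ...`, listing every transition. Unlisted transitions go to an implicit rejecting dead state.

start=A; accept=E; A-0>F; A-1>B; B-0>C; B-1>F; C-0>D; C-1>F; D-0>F; D-1>E; E-0>E; E-1>E; F-0>F; F-1>F

Walk along `1001` while the input agrees: from A take `1` to B, and so on. Any deviation drops to the rejecting sink F. Once E is reached the prefix is confirmed and every continuation is accepted.
A 6-state machine:
       0  1 
>  A   F  B 
   B   C  F 
   C   D  F 
   D   F  E 
 * E   E  E 
   F   F  F 
(> = start, * = accepting)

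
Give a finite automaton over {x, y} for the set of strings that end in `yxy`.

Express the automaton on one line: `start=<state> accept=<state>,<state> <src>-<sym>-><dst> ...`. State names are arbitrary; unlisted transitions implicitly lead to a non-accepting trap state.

Remember how much of `yxy` the current input suffix matches. State s0 means no match yet; s1 means the last symbol is `y`; s2 means the last 2 symbols are `yx`; s3 means the last 3 symbols are `yxy`. Only s3 accepts. On a mismatch, fall back to the longest proper suffix that is still a prefix of `yxy`.
With 4 states:
        x   y  
>  s0   s0  s1 
   s1   s2  s1 
   s2   s0  s3 
 * s3   s2  s1 
(> = start, * = accepting)

start=s0 accept=s3 s0-x->s0 s0-y->s1 s1-x->s2 s1-y->s1 s2-x->s0 s2-y->s3 s3-x->s2 s3-y->s1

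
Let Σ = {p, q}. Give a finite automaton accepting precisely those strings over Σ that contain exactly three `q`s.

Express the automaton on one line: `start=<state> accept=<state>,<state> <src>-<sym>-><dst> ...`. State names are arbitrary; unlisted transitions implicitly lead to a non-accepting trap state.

Only the number of `q`s matters, and only up to 4. Make a chain s0 → s1 → s2 → s3 → s4 advanced by each `q` (with s4 absorbing); every other symbol self-loops. The accepting set is {s3}.
A 5-state machine:
        p   q  
>  s0   s0  s1 
   s1   s1  s2 
   s2   s2  s3 
 * s3   s3  s4 
   s4   s4  s4 
(> = start, * = accepting)

start=s0 accept=s3 s0-p->s0 s0-q->s1 s1-p->s1 s1-q->s2 s2-p->s2 s2-q->s3 s3-p->s3 s3-q->s4 s4-p->s4 s4-q->s4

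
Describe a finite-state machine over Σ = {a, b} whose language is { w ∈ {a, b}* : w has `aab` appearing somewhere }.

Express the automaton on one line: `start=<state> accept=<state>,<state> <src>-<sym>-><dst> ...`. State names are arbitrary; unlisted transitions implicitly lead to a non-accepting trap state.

start=s0 accept=s3 s0-a->s1 s0-b->s0 s1-a->s2 s1-b->s0 s2-a->s2 s2-b->s3 s3-a->s3 s3-b->s3

Track how much of `aab` has been matched so far: state s0 is no progress, s3 is the absorbing accept state reached once `aab` has occurred. Intermediate states record partial matches; on a mismatch, fall back to the longest reusable overlap.
        a   b  
>  s0   s1  s0 
   s1   s2  s0 
   s2   s2  s3 
 * s3   s3  s3 
(> = start, * = accepting)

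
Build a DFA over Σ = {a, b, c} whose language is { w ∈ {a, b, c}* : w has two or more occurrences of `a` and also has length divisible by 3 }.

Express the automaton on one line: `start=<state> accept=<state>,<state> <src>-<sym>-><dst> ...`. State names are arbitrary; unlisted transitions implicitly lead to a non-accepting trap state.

start=S0 accept=S6 S0-a->S1 S0-b->S2 S0-c->S2 S1-a->S3 S1-b->S4 S1-c->S4 S2-a->S4 S2-b->S5 S2-c->S5 S3-a->S6 S3-b->S6 S3-c->S6 S4-a->S6 S4-b->S7 S4-c->S7 S5-a->S7 S5-b->S0 S5-c->S0 S6-a->S8 S6-b->S8 S6-c->S8 S7-a->S8 S7-b->S1 S7-c->S1 S8-a->S3 S8-b->S3 S8-c->S3

Handle the two conditions separately and then intersect. One (4 states) tracks the count of `a`s, saturating at 3; the other (3 states) tracks the input length modulo 3. Each combined state is a pair, one component from each; accept when both components accept. Minimizing collapses redundant product states.
        a   b   c  
>  S0   S1  S2  S2 
   S1   S3  S4  S4 
   S2   S4  S5  S5 
   S3   S6  S6  S6 
   S4   S6  S7  S7 
   S5   S7  S0  S0 
 * S6   S8  S8  S8 
   S7   S8  S1  S1 
   S8   S3  S3  S3 
(> = start, * = accepting)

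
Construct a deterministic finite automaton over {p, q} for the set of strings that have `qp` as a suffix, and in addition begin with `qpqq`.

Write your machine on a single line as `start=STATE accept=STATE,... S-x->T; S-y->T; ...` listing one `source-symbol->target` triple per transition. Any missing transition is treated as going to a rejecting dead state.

start=S0; accept=S8; S0-p->S1; S0-q->S2; S1-p->S1; S1-q->S3; S2-p->S4; S2-q->S3; S3-p->S5; S3-q->S3; S4-p->S1; S4-q->S6; S5-p->S1; S5-q->S3; S6-p->S5; S6-q->S7; S7-p->S8; S7-q->S7; S8-p->S9; S8-q->S7; S9-p->S9; S9-q->S7

Run two small machines in parallel and take their product. One (3 states) tracks how much of the suffix `qp` has currently been matched; the other (6 states) tracks whether the input so far still matches the prefix `qpqq`. Each combined state is a pair, one component from each; accept when both components accept.
A 10-state machine:
        p   q  
>  S0   S1  S2 
   S1   S1  S3 
   S2   S4  S3 
   S3   S5  S3 
   S4   S1  S6 
   S5   S1  S3 
   S6   S5  S7 
   S7   S8  S7 
 * S8   S9  S7 
   S9   S9  S7 
(> = start, * = accepting)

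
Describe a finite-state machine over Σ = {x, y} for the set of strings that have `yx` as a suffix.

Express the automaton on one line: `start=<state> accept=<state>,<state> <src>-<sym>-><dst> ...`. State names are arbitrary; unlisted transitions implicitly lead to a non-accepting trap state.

Remember how much of `yx` the current input suffix matches. State s0 means no match yet; s1 means the last symbol is `y`; s2 means the last 2 symbols are `yx`. Only s2 accepts. On a mismatch, fall back to the longest proper suffix that is still a prefix of `yx`.
A 3-state machine:
        x   y  
>  s0   s0  s1 
   s1   s2  s1 
 * s2   s0  s1 
(> = start, * = accepting)

start=s0 accept=s2 s0-x->s0 s0-y->s1 s1-x->s2 s1-y->s1 s2-x->s0 s2-y->s1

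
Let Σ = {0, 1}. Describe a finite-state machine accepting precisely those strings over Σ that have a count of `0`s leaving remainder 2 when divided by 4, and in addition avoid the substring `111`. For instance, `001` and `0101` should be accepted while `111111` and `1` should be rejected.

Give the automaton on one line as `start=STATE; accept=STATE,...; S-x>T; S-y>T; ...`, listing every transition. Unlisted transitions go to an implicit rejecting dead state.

Build one automaton per condition and run them in lockstep. The first has 4 states tracking the count of `0`s modulo 4; the second has 4 states tracking partial matches of the forbidden pattern `111`. A product state is a pair (one from each), accepting exactly when both do. Equivalent product states are then merged.
With 13 states:
          0    1  
>  S0     S1   S2 
   S1     S3   S4 
   S2     S1   S5 
 * S3     S6   S7 
   S4     S3   S8 
   S5     S1   S9 
   S6     S0  S10 
 * S7     S6  S11 
   S8     S3   S9 
   S9     S9   S9 
   S10    S0  S12 
 * S11    S6   S9 
   S12    S0   S9 
(> = start, * = accepting)

start=S0; accept=S3,S7,S11; S0-0>S1; S0-1>S2; S1-0>S3; S1-1>S4; S2-0>S1; S2-1>S5; S3-0>S6; S3-1>S7; S4-0>S3; S4-1>S8; S5-0>S1; S5-1>S9; S6-0>S0; S6-1>S10; S7-0>S6; S7-1>S11; S8-0>S3; S8-1>S9; S9-0>S9; S9-1>S9; S10-0>S0; S10-1>S12; S11-0>S6; S11-1>S9; S12-0>S0; S12-1>S9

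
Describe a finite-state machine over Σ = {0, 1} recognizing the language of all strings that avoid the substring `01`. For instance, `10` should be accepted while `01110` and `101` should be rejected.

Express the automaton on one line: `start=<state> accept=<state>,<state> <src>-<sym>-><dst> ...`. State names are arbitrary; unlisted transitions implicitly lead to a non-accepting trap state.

start=s0 accept=s0,s1 s0-0->s1 s0-1->s0 s1-0->s1 s1-1->s2 s2-0->s2 s2-1->s2

Track partial matches of the forbidden pattern `01`. State s2 is a dead state reached once `01` has occurred; every other state accepts. s0 means no part of `01` is currently matched.
3 states suffice.
        0   1  
>* s0   s1  s0 
 * s1   s1  s2 
   s2   s2  s2 
(> = start, * = accepting)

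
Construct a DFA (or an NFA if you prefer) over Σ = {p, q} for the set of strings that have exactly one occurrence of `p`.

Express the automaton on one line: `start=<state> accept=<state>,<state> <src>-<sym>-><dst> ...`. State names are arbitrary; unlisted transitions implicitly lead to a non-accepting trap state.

Only the number of `p`s matters, and only up to 2. Make a chain S0 → S1 → S2 advanced by each `p` (with S2 absorbing); every other symbol self-loops. The accepting set is {S1}.
A 3-state machine:
        p   q  
>  S0   S1  S0 
 * S1   S2  S1 
   S2   S2  S2 
(> = start, * = accepting)

start=S0 accept=S1 S0-p->S1 S0-q->S0 S1-p->S2 S1-q->S1 S2-p->S2 S2-q->S2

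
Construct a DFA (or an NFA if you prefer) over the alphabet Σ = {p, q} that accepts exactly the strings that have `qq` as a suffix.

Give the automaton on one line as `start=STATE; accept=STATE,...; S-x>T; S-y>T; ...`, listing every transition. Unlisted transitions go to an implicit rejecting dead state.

Remember how much of `qq` the current input suffix matches. State A means no match yet; B means the last symbol is `q`; C means the last 2 symbols are `qq`. Only C accepts. On a mismatch, fall back to the longest proper suffix that is still a prefix of `qq`.
With 3 states:
       p  q 
>  A   A  B 
   B   A  C 
 * C   A  C 
(> = start, * = accepting)

start=A; accept=C; A-p>A; A-q>B; B-p>A; B-q>C; C-p>A; C-q>C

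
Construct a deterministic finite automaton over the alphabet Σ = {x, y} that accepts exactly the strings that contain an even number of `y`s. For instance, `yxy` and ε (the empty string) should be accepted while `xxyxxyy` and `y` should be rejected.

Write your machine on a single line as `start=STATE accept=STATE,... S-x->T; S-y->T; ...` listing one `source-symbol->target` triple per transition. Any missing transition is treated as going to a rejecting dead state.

start=s0; accept=s0; s0-x->s0; s0-y->s1; s1-x->s1; s1-y->s0

Keep the running count of `y`s modulo 2: each `y` advances along the cycle s0 → s1 → s0 while other symbols loop. Accept at s0.
        x   y  
>* s0   s0  s1 
   s1   s1  s0 
(> = start, * = accepting)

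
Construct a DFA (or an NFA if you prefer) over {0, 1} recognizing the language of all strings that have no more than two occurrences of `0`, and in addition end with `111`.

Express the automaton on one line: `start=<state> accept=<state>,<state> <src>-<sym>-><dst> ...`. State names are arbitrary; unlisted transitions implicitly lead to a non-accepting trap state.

Handle the two conditions separately and then intersect. One (4 states) tracks the count of `0`s, saturating at 3; the other (4 states) tracks how much of the suffix `111` has currently been matched. Each combined state is a pair, one component from each; accept when both components accept. Equivalent product states are then merged.
With 13 states:
          0    1  
>  S0     S1   S2 
   S1     S3   S4 
   S2     S1   S5 
   S3     S6   S7 
   S4     S3   S8 
   S5     S1   S9 
   S6     S6   S6 
   S7     S6  S10 
   S8     S3  S11 
 * S9     S1   S9 
   S10    S6  S12 
 * S11    S3  S11 
 * S12    S6  S12 
(> = start, * = accepting)

start=S0 accept=S9,S11,S12 S0-0->S1 S0-1->S2 S1-0->S3 S1-1->S4 S2-0->S1 S2-1->S5 S3-0->S6 S3-1->S7 S4-0->S3 S4-1->S8 S5-0->S1 S5-1->S9 S6-0->S6 S6-1->S6 S7-0->S6 S7-1->S10 S8-0->S3 S8-1->S11 S9-0->S1 S9-1->S9 S10-0->S6 S10-1->S12 S11-0->S3 S11-1->S11 S12-0->S6 S12-1->S12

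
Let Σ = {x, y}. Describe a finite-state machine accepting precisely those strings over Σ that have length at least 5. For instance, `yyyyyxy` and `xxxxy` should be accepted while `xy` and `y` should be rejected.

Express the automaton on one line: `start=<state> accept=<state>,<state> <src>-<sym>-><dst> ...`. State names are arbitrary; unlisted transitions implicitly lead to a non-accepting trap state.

We only need to distinguish lengths 0, 1, …, 5, and '>5'. Chain q0 → q1 → q2 → q3 → q4 → q5 → q6 on every symbol, with q6 looping. Accepting states: {q5, q6}.
        x   y  
>  q0   q1  q1 
   q1   q2  q2 
   q2   q3  q3 
   q3   q4  q4 
   q4   q5  q5 
 * q5   q6  q6 
 * q6   q6  q6 
(> = start, * = accepting)

start=q0 accept=q5,q6 q0-x->q1 q0-y->q1 q1-x->q2 q1-y->q2 q2-x->q3 q2-y->q3 q3-x->q4 q3-y->q4 q4-x->q5 q4-y->q5 q5-x->q6 q5-y->q6 q6-x->q6 q6-y->q6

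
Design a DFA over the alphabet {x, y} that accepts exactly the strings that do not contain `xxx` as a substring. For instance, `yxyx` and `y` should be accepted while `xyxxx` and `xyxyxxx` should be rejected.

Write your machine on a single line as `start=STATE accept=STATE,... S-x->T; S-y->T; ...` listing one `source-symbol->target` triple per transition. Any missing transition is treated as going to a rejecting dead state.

start=s0; accept=s0,s1,s2; s0-x->s1; s0-y->s0; s1-x->s2; s1-y->s0; s2-x->s3; s2-y->s0; s3-x->s3; s3-y->s3

This is the complement of 'contains `xxx`'. Use the same substring-matching states — s0 through s3 holding how much of `xxx` has just been matched — but flip the accepting set: everything except the trap s3 accepts.
4 states suffice.
        x   y  
>* s0   s1  s0 
 * s1   s2  s0 
 * s2   s3  s0 
   s3   s3  s3 
(> = start, * = accepting)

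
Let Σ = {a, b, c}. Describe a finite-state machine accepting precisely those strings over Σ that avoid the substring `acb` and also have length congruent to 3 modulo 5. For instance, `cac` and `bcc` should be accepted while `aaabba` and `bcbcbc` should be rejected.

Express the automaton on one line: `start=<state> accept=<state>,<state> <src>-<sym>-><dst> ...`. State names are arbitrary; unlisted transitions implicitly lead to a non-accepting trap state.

start=q0 accept=q6,q7,q8 q0-a->q1 q0-b->q2 q0-c->q2 q1-a->q3 q1-b->q4 q1-c->q5 q2-a->q3 q2-b->q4 q2-c->q4 q3-a->q6 q3-b->q7 q3-c->q8 q4-a->q6 q4-b->q7 q4-c->q7 q5-a->q6 q5-b->q9 q5-c->q7 q6-a->q10 q6-b->q11 q6-c->q12 q7-a->q10 q7-b->q11 q7-c->q11 q8-a->q10 q8-b->q9 q8-c->q11 q9-a->q9 q9-b->q9 q9-c->q9 q10-a->q13 q10-b->q0 q10-c->q14 q11-a->q13 q11-b->q0 q11-c->q0 q12-a->q13 q12-b->q9 q12-c->q0 q13-a->q1 q13-b->q2 q13-c->q15 q14-a->q1 q14-b->q9 q14-c->q2 q15-a->q3 q15-b->q9 q15-c->q4

Run two small machines in parallel and take their product. The first has 4 states tracking partial matches of the forbidden pattern `acb`; the second has 5 states tracking the input length modulo 5. A product state is a pair (one from each), accepting exactly when both do. Minimizing collapses redundant product states.
A 16-state machine:
          a    b    c  
>  q0     q1   q2   q2 
   q1     q3   q4   q5 
   q2     q3   q4   q4 
   q3     q6   q7   q8 
   q4     q6   q7   q7 
   q5     q6   q9   q7 
 * q6    q10  q11  q12 
 * q7    q10  q11  q11 
 * q8    q10   q9  q11 
   q9     q9   q9   q9 
   q10   q13   q0  q14 
   q11   q13   q0   q0 
   q12   q13   q9   q0 
   q13    q1   q2  q15 
   q14    q1   q9   q2 
   q15    q3   q9   q4 
(> = start, * = accepting)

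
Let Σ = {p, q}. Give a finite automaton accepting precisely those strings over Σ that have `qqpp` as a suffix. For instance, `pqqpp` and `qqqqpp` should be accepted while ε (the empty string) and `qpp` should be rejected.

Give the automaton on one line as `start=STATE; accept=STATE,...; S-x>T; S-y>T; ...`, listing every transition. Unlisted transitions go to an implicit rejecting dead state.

Let each state record the length of the longest suffix of the input read so far that is also a prefix of `qqpp`. S1 means the last symbol is `q`; S2 means the last 2 symbols are `qq`; S3 means the last 3 symbols are `qqp`; S4 means the last 4 symbols are `qqpp`. Accept only at S4, where the string currently ends in `qqpp`.
With 5 states:
        p   q  
>  S0   S0  S1 
   S1   S0  S2 
   S2   S3  S2 
   S3   S4  S1 
 * S4   S0  S1 
(> = start, * = accepting)

start=S0; accept=S4; S0-p>S0; S0-q>S1; S1-p>S0; S1-q>S2; S2-p>S3; S2-q>S2; S3-p>S4; S3-q>S1; S4-p>S0; S4-q>S1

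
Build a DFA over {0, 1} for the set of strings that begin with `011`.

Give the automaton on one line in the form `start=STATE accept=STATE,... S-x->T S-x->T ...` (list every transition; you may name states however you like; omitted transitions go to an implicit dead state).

Walk along `011` while the input agrees: from S0 take `0` to S1, and so on. Any deviation drops to the rejecting sink S4. Once S3 is reached the prefix is confirmed and every continuation is accepted.
With 5 states:
        0   1  
>  S0   S1  S4 
   S1   S4  S2 
   S2   S4  S3 
 * S3   S3  S3 
   S4   S4  S4 
(> = start, * = accepting)

start=S0 accept=S3 S0-0->S1 S0-1->S4 S1-0->S4 S1-1->S2 S2-0->S4 S2-1->S3 S3-0->S3 S3-1->S3 S4-0->S4 S4-1->S4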